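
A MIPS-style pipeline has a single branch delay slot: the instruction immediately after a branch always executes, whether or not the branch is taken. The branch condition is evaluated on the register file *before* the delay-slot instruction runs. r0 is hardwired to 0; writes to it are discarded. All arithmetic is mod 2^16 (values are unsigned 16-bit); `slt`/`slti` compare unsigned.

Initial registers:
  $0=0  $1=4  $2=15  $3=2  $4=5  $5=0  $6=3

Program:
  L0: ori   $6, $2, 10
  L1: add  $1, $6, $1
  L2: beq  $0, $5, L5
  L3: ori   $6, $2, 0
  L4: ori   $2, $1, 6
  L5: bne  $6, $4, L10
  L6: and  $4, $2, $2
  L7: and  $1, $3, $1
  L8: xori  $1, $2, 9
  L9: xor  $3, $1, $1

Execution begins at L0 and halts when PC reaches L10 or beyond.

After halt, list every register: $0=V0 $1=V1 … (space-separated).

$0=0 $1=19 $2=15 $3=2 $4=15 $5=0 $6=15

#0 ori   $6, $2, 10 ; 0/4/15/2/5/0/15
#1 add  $1, $6, $1 ; 0/19/15/2/5/0/15
#2 beq  $0, $5, L5 ; 0/19/15/2/5/0/15 ; →target
#3 ori   $6, $2, 0 ; 0/19/15/2/5/0/15
#5 bne  $6, $4, L10 ; 0/19/15/2/5/0/15 ; →target
#6 and  $4, $2, $2 ; 0/19/15/2/15/0/15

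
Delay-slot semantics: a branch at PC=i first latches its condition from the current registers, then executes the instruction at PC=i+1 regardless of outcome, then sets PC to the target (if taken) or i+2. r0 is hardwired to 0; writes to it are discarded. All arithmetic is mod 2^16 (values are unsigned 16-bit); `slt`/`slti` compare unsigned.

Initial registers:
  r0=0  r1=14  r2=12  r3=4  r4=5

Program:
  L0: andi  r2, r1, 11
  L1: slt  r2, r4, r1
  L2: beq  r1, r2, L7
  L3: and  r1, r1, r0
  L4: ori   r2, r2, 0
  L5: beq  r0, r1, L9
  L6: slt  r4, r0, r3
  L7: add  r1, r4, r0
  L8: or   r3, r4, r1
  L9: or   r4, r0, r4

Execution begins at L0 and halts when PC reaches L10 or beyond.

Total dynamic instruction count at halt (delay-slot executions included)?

8

PC=0  andi  r2, r1, 11       | r0=0 r1=14 r2=10 r3=4 r4=5
PC=1  slt  r2, r4, r1        | r0=0 r1=14 r2=1 r3=4 r4=5
PC=2  beq  r1, r2, L7        | r0=0 r1=14 r2=1 r3=4 r4=5  [not taken]
PC=3  and  r1, r1, r0        | r0=0 r1=0 r2=1 r3=4 r4=5
PC=4  ori   r2, r2, 0        | r0=0 r1=0 r2=1 r3=4 r4=5
PC=5  beq  r0, r1, L9        | r0=0 r1=0 r2=1 r3=4 r4=5  [TAKEN]
PC=6  slt  r4, r0, r3        | r0=0 r1=0 r2=1 r3=4 r4=1
PC=9  or   r4, r0, r4        | r0=0 r1=0 r2=1 r3=4 r4=1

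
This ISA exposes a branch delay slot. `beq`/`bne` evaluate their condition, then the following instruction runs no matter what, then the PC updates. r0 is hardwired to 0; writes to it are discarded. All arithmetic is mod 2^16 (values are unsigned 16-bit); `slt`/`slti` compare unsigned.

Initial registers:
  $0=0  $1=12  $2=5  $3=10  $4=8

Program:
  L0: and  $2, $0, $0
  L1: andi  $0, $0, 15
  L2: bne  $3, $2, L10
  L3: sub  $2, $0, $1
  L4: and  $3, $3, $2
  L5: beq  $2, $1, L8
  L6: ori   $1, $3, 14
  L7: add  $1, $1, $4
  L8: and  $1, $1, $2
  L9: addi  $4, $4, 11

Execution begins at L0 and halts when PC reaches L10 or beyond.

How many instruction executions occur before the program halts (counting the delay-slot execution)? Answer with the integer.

PC=0  and  $2, $0, $0        | $0=0 $1=12 $2=0 $3=10 $4=8
PC=1  andi  $0, $0, 15       | $0=0 $1=12 $2=0 $3=10 $4=8
PC=2  bne  $3, $2, L10       | $0=0 $1=12 $2=0 $3=10 $4=8  [TAKEN]
PC=3  sub  $2, $0, $1        | $0=0 $1=12 $2=65524 $3=10 $4=8

4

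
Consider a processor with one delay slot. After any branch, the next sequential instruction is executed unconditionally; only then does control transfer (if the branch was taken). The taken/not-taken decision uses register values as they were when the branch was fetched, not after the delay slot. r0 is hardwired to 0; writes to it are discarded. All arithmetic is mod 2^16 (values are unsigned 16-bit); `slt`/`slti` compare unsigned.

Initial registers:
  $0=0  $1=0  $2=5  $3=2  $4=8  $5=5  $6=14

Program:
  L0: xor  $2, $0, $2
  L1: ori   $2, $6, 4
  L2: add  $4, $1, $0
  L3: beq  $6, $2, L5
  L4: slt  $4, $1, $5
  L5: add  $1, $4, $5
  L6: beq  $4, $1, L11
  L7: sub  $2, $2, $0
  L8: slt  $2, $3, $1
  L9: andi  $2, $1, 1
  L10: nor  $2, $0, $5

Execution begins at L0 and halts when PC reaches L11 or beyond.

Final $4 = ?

#0 xor  $2, $0, $2 ; 0/0/5/2/8/5/14
#1 ori   $2, $6, 4 ; 0/0/14/2/8/5/14
#2 add  $4, $1, $0 ; 0/0/14/2/0/5/14
#3 beq  $6, $2, L5 ; 0/0/14/2/0/5/14 ; →target
#4 slt  $4, $1, $5 ; 0/0/14/2/1/5/14
#5 add  $1, $4, $5 ; 0/6/14/2/1/5/14
#6 beq  $4, $1, L11 ; 0/6/14/2/1/5/14 ; →fallthru
#7 sub  $2, $2, $0 ; 0/6/14/2/1/5/14
#8 slt  $2, $3, $1 ; 0/6/1/2/1/5/14
#9 andi  $2, $1, 1 ; 0/6/0/2/1/5/14
#10 nor  $2, $0, $5 ; 0/6/65530/2/1/5/14

1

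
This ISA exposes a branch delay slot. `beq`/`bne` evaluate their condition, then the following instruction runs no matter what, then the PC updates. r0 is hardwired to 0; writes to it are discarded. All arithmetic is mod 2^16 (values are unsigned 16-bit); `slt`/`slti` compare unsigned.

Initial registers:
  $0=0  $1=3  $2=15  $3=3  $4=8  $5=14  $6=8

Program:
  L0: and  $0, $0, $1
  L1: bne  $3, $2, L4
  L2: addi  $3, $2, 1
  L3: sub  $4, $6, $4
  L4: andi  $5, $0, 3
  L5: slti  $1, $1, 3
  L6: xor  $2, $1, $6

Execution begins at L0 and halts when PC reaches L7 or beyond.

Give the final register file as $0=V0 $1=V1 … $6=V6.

$0=0 $1=0 $2=8 $3=16 $4=8 $5=0 $6=8

PC=0  and  $0, $0, $1        | $0=0 $1=3 $2=15 $3=3 $4=8 $5=14 $6=8
PC=1  bne  $3, $2, L4        | $0=0 $1=3 $2=15 $3=3 $4=8 $5=14 $6=8  [TAKEN]
PC=2  addi  $3, $2, 1        | $0=0 $1=3 $2=15 $3=16 $4=8 $5=14 $6=8
PC=4  andi  $5, $0, 3        | $0=0 $1=3 $2=15 $3=16 $4=8 $5=0 $6=8
PC=5  slti  $1, $1, 3        | $0=0 $1=0 $2=15 $3=16 $4=8 $5=0 $6=8
PC=6  xor  $2, $1, $6        | $0=0 $1=0 $2=8 $3=16 $4=8 $5=0 $6=8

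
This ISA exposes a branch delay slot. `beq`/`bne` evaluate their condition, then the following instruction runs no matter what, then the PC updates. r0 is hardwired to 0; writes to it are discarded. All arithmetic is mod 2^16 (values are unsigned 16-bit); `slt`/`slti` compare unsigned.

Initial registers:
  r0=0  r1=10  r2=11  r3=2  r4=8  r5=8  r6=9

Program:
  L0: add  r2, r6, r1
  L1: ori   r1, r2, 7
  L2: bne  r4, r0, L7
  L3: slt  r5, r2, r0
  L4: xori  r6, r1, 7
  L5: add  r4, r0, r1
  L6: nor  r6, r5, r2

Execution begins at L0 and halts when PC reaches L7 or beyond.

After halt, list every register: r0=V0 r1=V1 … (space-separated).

r0=0 r1=23 r2=19 r3=2 r4=8 r5=0 r6=9

  step pc=0: add  r2, r6, r1  regs=(0,10,19,2,8,8,9)
  step pc=1: ori   r1, r2, 7  regs=(0,23,19,2,8,8,9)
  step pc=2: bne  r4, r0, L7  cond=T  regs=(0,23,19,2,8,8,9)
  step pc=3: slt  r5, r2, r0  regs=(0,23,19,2,8,0,9)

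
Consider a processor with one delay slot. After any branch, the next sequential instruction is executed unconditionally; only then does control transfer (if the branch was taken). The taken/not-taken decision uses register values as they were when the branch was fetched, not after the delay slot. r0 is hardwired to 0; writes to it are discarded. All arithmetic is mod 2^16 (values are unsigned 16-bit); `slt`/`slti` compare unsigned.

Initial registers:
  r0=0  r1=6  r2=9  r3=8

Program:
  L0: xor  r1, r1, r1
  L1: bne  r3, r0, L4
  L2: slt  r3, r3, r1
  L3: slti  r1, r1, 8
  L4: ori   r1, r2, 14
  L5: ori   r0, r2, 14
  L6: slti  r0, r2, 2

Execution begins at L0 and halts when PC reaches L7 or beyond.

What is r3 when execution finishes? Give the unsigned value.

0

#0 xor  r1, r1, r1 ; 0/0/9/8
#1 bne  r3, r0, L4 ; 0/0/9/8 ; →target
#2 slt  r3, r3, r1 ; 0/0/9/0
#4 ori   r1, r2, 14 ; 0/15/9/0
#5 ori   r0, r2, 14 ; 0/15/9/0
#6 slti  r0, r2, 2 ; 0/15/9/0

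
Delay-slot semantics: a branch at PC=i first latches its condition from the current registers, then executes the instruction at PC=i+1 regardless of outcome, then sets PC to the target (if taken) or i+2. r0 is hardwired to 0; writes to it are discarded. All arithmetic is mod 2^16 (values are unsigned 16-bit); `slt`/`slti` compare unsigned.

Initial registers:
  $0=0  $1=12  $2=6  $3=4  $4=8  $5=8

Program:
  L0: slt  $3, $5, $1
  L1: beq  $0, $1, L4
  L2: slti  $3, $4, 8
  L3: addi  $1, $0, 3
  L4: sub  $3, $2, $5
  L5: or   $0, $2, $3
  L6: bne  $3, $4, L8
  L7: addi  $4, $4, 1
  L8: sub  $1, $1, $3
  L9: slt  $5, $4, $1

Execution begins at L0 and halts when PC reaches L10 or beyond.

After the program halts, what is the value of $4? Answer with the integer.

#0 slt  $3, $5, $1 ; 0/12/6/1/8/8
#1 beq  $0, $1, L4 ; 0/12/6/1/8/8 ; →fallthru
#2 slti  $3, $4, 8 ; 0/12/6/0/8/8
#3 addi  $1, $0, 3 ; 0/3/6/0/8/8
#4 sub  $3, $2, $5 ; 0/3/6/65534/8/8
#5 or   $0, $2, $3 ; 0/3/6/65534/8/8
#6 bne  $3, $4, L8 ; 0/3/6/65534/8/8 ; →target
#7 addi  $4, $4, 1 ; 0/3/6/65534/9/8
#8 sub  $1, $1, $3 ; 0/5/6/65534/9/8
#9 slt  $5, $4, $1 ; 0/5/6/65534/9/0

9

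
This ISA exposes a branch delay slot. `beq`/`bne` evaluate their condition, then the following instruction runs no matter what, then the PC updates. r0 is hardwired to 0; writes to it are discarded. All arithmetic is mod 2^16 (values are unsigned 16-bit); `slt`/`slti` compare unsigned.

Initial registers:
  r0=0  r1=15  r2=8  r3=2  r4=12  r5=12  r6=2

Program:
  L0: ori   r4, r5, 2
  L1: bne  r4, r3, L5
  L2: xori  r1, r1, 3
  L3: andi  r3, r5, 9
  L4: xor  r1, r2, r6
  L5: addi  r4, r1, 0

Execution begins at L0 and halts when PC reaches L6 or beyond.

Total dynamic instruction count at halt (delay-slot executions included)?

#0 ori   r4, r5, 2 ; 0/15/8/2/14/12/2
#1 bne  r4, r3, L5 ; 0/15/8/2/14/12/2 ; →target
#2 xori  r1, r1, 3 ; 0/12/8/2/14/12/2
#5 addi  r4, r1, 0 ; 0/12/8/2/12/12/2

4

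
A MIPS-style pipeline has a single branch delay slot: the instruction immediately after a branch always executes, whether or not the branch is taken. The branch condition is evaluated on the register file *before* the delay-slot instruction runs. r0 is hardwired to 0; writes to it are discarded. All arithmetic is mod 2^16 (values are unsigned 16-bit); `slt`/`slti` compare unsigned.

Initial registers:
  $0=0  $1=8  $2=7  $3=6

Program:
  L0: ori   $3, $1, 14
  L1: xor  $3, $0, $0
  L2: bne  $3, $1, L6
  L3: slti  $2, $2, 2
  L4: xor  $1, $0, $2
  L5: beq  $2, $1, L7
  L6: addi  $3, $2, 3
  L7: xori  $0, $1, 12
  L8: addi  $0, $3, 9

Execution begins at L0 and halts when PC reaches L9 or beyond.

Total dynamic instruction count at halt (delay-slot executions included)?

7

#0 ori   $3, $1, 14 ; 0/8/7/14
#1 xor  $3, $0, $0 ; 0/8/7/0
#2 bne  $3, $1, L6 ; 0/8/7/0 ; →target
#3 slti  $2, $2, 2 ; 0/8/0/0
#6 addi  $3, $2, 3 ; 0/8/0/3
#7 xori  $0, $1, 12 ; 0/8/0/3
#8 addi  $0, $3, 9 ; 0/8/0/3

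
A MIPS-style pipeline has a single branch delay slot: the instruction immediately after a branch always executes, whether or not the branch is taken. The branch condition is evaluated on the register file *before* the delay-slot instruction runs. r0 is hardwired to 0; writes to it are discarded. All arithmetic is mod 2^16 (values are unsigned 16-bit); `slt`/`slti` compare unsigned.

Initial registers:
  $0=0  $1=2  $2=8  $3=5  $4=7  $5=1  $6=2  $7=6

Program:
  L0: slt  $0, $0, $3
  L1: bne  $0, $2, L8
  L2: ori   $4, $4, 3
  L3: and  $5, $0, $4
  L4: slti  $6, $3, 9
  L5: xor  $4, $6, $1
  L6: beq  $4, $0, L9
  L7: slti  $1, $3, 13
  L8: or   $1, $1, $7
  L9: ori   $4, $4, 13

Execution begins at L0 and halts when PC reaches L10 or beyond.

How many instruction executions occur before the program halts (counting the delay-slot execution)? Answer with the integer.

PC=0  slt  $0, $0, $3        | $0=0 $1=2 $2=8 $3=5 $4=7 $5=1 $6=2 $7=6
PC=1  bne  $0, $2, L8        | $0=0 $1=2 $2=8 $3=5 $4=7 $5=1 $6=2 $7=6  [TAKEN]
PC=2  ori   $4, $4, 3        | $0=0 $1=2 $2=8 $3=5 $4=7 $5=1 $6=2 $7=6
PC=8  or   $1, $1, $7        | $0=0 $1=6 $2=8 $3=5 $4=7 $5=1 $6=2 $7=6
PC=9  ori   $4, $4, 13       | $0=0 $1=6 $2=8 $3=5 $4=15 $5=1 $6=2 $7=6

5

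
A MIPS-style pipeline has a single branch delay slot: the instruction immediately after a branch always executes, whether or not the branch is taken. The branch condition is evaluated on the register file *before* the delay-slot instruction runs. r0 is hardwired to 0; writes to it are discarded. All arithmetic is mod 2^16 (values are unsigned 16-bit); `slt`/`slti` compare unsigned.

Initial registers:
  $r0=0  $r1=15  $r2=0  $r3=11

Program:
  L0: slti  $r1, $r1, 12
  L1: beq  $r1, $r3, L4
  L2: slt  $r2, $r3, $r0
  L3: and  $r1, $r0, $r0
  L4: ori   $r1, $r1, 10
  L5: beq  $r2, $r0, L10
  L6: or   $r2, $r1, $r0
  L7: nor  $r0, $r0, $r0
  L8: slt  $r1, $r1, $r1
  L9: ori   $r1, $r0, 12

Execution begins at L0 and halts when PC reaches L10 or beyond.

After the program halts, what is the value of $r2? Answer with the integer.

10

[0] slti  $r1, $r1, 12  →  {$r0:0, $r1:0, $r2:0, $r3:11}
[1] beq  $r1, $r3, L4  →  {$r0:0, $r1:0, $r2:0, $r3:11}  ⟨branch fallthrough⟩
[2] slt  $r2, $r3, $r0  →  {$r0:0, $r1:0, $r2:0, $r3:11}
[3] and  $r1, $r0, $r0  →  {$r0:0, $r1:0, $r2:0, $r3:11}
[4] ori   $r1, $r1, 10  →  {$r0:0, $r1:10, $r2:0, $r3:11}
[5] beq  $r2, $r0, L10  →  {$r0:0, $r1:10, $r2:0, $r3:11}  ⟨branch taken⟩
[6] or   $r2, $r1, $r0  →  {$r0:0, $r1:10, $r2:10, $r3:11}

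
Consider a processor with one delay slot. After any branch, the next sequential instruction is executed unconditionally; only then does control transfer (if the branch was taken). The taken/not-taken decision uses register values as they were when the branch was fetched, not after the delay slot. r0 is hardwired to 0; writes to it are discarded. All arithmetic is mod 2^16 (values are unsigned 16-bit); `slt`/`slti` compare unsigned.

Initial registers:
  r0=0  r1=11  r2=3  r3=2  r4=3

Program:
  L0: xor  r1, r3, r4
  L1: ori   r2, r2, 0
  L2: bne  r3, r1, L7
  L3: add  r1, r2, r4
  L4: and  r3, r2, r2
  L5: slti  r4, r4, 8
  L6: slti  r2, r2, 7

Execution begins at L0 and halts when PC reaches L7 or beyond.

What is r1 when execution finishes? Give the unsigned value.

6

  step pc=0: xor  r1, r3, r4  regs=(0,1,3,2,3)
  step pc=1: ori   r2, r2, 0  regs=(0,1,3,2,3)
  step pc=2: bne  r3, r1, L7  cond=T  regs=(0,1,3,2,3)
  step pc=3: add  r1, r2, r4  regs=(0,6,3,2,3)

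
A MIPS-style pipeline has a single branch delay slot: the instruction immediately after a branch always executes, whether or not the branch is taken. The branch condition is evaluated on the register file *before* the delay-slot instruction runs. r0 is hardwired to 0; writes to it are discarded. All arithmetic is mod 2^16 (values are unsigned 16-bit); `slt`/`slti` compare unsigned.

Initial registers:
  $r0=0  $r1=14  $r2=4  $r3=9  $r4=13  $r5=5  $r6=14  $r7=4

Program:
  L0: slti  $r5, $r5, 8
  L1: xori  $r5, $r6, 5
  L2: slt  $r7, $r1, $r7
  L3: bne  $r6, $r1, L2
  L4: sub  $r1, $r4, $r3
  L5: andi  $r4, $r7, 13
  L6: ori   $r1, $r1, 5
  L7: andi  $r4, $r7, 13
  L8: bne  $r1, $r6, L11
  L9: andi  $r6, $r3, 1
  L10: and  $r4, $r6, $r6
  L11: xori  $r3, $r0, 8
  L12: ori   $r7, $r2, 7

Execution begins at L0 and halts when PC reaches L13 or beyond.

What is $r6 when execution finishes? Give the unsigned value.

1

PC=0  slti  $r5, $r5, 8      | $r0=0 $r1=14 $r2=4 $r3=9 $r4=13 $r5=1 $r6=14 $r7=4
PC=1  xori  $r5, $r6, 5      | $r0=0 $r1=14 $r2=4 $r3=9 $r4=13 $r5=11 $r6=14 $r7=4
PC=2  slt  $r7, $r1, $r7     | $r0=0 $r1=14 $r2=4 $r3=9 $r4=13 $r5=11 $r6=14 $r7=0
PC=3  bne  $r6, $r1, L2      | $r0=0 $r1=14 $r2=4 $r3=9 $r4=13 $r5=11 $r6=14 $r7=0  [not taken]
PC=4  sub  $r1, $r4, $r3     | $r0=0 $r1=4 $r2=4 $r3=9 $r4=13 $r5=11 $r6=14 $r7=0
PC=5  andi  $r4, $r7, 13     | $r0=0 $r1=4 $r2=4 $r3=9 $r4=0 $r5=11 $r6=14 $r7=0
PC=6  ori   $r1, $r1, 5      | $r0=0 $r1=5 $r2=4 $r3=9 $r4=0 $r5=11 $r6=14 $r7=0
PC=7  andi  $r4, $r7, 13     | $r0=0 $r1=5 $r2=4 $r3=9 $r4=0 $r5=11 $r6=14 $r7=0
PC=8  bne  $r1, $r6, L11     | $r0=0 $r1=5 $r2=4 $r3=9 $r4=0 $r5=11 $r6=14 $r7=0  [TAKEN]
PC=9  andi  $r6, $r3, 1      | $r0=0 $r1=5 $r2=4 $r3=9 $r4=0 $r5=11 $r6=1 $r7=0
PC=11 xori  $r3, $r0, 8      | $r0=0 $r1=5 $r2=4 $r3=8 $r4=0 $r5=11 $r6=1 $r7=0
PC=12 ori   $r7, $r2, 7      | $r0=0 $r1=5 $r2=4 $r3=8 $r4=0 $r5=11 $r6=1 $r7=7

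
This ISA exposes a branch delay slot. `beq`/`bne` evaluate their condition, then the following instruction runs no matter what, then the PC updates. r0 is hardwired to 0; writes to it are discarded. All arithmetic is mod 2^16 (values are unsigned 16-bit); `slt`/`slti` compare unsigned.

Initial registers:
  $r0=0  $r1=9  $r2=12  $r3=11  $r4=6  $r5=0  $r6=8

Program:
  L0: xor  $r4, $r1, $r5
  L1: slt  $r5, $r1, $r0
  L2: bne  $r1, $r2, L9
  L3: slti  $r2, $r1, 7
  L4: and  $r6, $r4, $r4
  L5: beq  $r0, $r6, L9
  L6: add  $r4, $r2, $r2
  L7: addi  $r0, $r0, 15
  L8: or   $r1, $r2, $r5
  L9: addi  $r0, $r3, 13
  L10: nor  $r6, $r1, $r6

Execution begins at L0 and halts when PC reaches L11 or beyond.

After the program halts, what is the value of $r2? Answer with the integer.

PC=0  xor  $r4, $r1, $r5     | $r0=0 $r1=9 $r2=12 $r3=11 $r4=9 $r5=0 $r6=8
PC=1  slt  $r5, $r1, $r0     | $r0=0 $r1=9 $r2=12 $r3=11 $r4=9 $r5=0 $r6=8
PC=2  bne  $r1, $r2, L9      | $r0=0 $r1=9 $r2=12 $r3=11 $r4=9 $r5=0 $r6=8  [TAKEN]
PC=3  slti  $r2, $r1, 7      | $r0=0 $r1=9 $r2=0 $r3=11 $r4=9 $r5=0 $r6=8
PC=9  addi  $r0, $r3, 13     | $r0=0 $r1=9 $r2=0 $r3=11 $r4=9 $r5=0 $r6=8
PC=10 nor  $r6, $r1, $r6     | $r0=0 $r1=9 $r2=0 $r3=11 $r4=9 $r5=0 $r6=65526

0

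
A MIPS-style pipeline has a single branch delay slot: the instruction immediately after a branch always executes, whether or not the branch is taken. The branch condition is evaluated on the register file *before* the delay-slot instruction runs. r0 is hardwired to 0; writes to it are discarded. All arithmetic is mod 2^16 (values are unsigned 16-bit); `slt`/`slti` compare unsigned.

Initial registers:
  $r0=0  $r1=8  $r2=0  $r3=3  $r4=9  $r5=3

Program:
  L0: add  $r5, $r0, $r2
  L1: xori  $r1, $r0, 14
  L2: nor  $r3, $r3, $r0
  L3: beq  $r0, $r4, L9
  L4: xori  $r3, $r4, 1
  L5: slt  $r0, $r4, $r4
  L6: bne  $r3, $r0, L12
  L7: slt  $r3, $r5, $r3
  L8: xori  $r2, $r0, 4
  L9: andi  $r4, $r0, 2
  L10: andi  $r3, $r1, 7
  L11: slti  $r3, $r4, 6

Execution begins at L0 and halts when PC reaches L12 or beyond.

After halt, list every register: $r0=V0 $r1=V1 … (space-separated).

#0 add  $r5, $r0, $r2 ; 0/8/0/3/9/0
#1 xori  $r1, $r0, 14 ; 0/14/0/3/9/0
#2 nor  $r3, $r3, $r0 ; 0/14/0/65532/9/0
#3 beq  $r0, $r4, L9 ; 0/14/0/65532/9/0 ; →fallthru
#4 xori  $r3, $r4, 1 ; 0/14/0/8/9/0
#5 slt  $r0, $r4, $r4 ; 0/14/0/8/9/0
#6 bne  $r3, $r0, L12 ; 0/14/0/8/9/0 ; →target
#7 slt  $r3, $r5, $r3 ; 0/14/0/1/9/0

$r0=0 $r1=14 $r2=0 $r3=1 $r4=9 $r5=0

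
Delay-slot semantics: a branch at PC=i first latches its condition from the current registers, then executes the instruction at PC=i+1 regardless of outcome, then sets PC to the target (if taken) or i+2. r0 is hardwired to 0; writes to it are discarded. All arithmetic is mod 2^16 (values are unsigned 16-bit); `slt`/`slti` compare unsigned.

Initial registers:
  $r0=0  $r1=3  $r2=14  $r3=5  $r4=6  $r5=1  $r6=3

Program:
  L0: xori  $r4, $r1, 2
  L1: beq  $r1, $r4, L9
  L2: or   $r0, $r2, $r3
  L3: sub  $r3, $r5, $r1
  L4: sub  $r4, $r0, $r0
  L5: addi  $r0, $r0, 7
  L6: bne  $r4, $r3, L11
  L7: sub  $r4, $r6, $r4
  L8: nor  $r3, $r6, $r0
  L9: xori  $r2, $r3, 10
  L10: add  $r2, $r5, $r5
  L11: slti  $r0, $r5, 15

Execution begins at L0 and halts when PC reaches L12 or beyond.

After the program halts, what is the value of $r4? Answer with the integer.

PC=0  xori  $r4, $r1, 2      | $r0=0 $r1=3 $r2=14 $r3=5 $r4=1 $r5=1 $r6=3
PC=1  beq  $r1, $r4, L9      | $r0=0 $r1=3 $r2=14 $r3=5 $r4=1 $r5=1 $r6=3  [not taken]
PC=2  or   $r0, $r2, $r3     | $r0=0 $r1=3 $r2=14 $r3=5 $r4=1 $r5=1 $r6=3
PC=3  sub  $r3, $r5, $r1     | $r0=0 $r1=3 $r2=14 $r3=65534 $r4=1 $r5=1 $r6=3
PC=4  sub  $r4, $r0, $r0     | $r0=0 $r1=3 $r2=14 $r3=65534 $r4=0 $r5=1 $r6=3
PC=5  addi  $r0, $r0, 7      | $r0=0 $r1=3 $r2=14 $r3=65534 $r4=0 $r5=1 $r6=3
PC=6  bne  $r4, $r3, L11     | $r0=0 $r1=3 $r2=14 $r3=65534 $r4=0 $r5=1 $r6=3  [TAKEN]
PC=7  sub  $r4, $r6, $r4     | $r0=0 $r1=3 $r2=14 $r3=65534 $r4=3 $r5=1 $r6=3
PC=11 slti  $r0, $r5, 15     | $r0=0 $r1=3 $r2=14 $r3=65534 $r4=3 $r5=1 $r6=3

3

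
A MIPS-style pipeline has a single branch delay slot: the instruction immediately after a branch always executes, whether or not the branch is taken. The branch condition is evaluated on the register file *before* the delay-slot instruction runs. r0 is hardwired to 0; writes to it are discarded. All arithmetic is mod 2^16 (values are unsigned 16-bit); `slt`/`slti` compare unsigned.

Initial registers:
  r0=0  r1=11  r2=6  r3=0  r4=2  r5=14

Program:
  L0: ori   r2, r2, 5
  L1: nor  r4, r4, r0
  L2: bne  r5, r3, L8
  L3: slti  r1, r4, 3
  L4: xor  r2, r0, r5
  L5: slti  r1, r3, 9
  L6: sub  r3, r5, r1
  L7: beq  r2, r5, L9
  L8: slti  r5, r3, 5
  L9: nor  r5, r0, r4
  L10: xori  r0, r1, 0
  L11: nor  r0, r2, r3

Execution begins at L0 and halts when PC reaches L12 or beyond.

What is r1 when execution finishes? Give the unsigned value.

0

[0] ori   r2, r2, 5  →  {r0:0, r1:11, r2:7, r3:0, r4:2, r5:14}
[1] nor  r4, r4, r0  →  {r0:0, r1:11, r2:7, r3:0, r4:65533, r5:14}
[2] bne  r5, r3, L8  →  {r0:0, r1:11, r2:7, r3:0, r4:65533, r5:14}  ⟨branch taken⟩
[3] slti  r1, r4, 3  →  {r0:0, r1:0, r2:7, r3:0, r4:65533, r5:14}
[8] slti  r5, r3, 5  →  {r0:0, r1:0, r2:7, r3:0, r4:65533, r5:1}
[9] nor  r5, r0, r4  →  {r0:0, r1:0, r2:7, r3:0, r4:65533, r5:2}
[10] xori  r0, r1, 0  →  {r0:0, r1:0, r2:7, r3:0, r4:65533, r5:2}
[11] nor  r0, r2, r3  →  {r0:0, r1:0, r2:7, r3:0, r4:65533, r5:2}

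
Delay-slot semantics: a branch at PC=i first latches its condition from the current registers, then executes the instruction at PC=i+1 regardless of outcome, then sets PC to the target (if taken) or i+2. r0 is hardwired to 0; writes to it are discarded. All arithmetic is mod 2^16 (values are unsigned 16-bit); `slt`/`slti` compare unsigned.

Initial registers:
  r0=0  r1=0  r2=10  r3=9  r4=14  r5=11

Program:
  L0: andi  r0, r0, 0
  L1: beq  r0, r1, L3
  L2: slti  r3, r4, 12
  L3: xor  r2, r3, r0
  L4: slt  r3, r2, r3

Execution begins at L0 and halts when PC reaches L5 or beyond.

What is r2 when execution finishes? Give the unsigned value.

0

[0] andi  r0, r0, 0  →  {r0:0, r1:0, r2:10, r3:9, r4:14, r5:11}
[1] beq  r0, r1, L3  →  {r0:0, r1:0, r2:10, r3:9, r4:14, r5:11}  ⟨branch taken⟩
[2] slti  r3, r4, 12  →  {r0:0, r1:0, r2:10, r3:0, r4:14, r5:11}
[3] xor  r2, r3, r0  →  {r0:0, r1:0, r2:0, r3:0, r4:14, r5:11}
[4] slt  r3, r2, r3  →  {r0:0, r1:0, r2:0, r3:0, r4:14, r5:11}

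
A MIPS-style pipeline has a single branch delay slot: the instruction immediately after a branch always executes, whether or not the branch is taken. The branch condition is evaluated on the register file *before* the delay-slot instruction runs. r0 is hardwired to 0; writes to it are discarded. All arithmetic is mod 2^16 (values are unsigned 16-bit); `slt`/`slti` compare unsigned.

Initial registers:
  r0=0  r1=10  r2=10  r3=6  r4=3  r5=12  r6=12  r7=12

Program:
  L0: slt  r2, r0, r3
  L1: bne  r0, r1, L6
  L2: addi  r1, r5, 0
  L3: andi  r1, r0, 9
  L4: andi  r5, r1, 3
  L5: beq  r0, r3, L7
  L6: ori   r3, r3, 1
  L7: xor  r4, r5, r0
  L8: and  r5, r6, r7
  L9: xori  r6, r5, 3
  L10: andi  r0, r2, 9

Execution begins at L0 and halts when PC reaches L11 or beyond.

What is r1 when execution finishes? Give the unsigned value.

[0] slt  r2, r0, r3  →  {r0:0, r1:10, r2:1, r3:6, r4:3, r5:12, r6:12, r7:12}
[1] bne  r0, r1, L6  →  {r0:0, r1:10, r2:1, r3:6, r4:3, r5:12, r6:12, r7:12}  ⟨branch taken⟩
[2] addi  r1, r5, 0  →  {r0:0, r1:12, r2:1, r3:6, r4:3, r5:12, r6:12, r7:12}
[6] ori   r3, r3, 1  →  {r0:0, r1:12, r2:1, r3:7, r4:3, r5:12, r6:12, r7:12}
[7] xor  r4, r5, r0  →  {r0:0, r1:12, r2:1, r3:7, r4:12, r5:12, r6:12, r7:12}
[8] and  r5, r6, r7  →  {r0:0, r1:12, r2:1, r3:7, r4:12, r5:12, r6:12, r7:12}
[9] xori  r6, r5, 3  →  {r0:0, r1:12, r2:1, r3:7, r4:12, r5:12, r6:15, r7:12}
[10] andi  r0, r2, 9  →  {r0:0, r1:12, r2:1, r3:7, r4:12, r5:12, r6:15, r7:12}

12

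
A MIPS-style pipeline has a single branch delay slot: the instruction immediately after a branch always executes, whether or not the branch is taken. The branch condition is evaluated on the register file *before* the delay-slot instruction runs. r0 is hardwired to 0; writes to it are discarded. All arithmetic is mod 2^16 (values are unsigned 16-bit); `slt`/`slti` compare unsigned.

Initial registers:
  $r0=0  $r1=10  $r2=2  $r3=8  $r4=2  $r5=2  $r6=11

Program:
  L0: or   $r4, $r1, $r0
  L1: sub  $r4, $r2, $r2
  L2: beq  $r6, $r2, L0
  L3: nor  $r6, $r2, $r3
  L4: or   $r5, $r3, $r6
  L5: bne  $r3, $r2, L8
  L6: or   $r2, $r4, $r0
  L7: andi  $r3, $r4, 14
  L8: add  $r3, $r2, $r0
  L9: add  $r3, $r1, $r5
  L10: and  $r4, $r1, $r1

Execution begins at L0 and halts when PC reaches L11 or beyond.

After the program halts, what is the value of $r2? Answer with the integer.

[0] or   $r4, $r1, $r0  →  {$r0:0, $r1:10, $r2:2, $r3:8, $r4:10, $r5:2, $r6:11}
[1] sub  $r4, $r2, $r2  →  {$r0:0, $r1:10, $r2:2, $r3:8, $r4:0, $r5:2, $r6:11}
[2] beq  $r6, $r2, L0  →  {$r0:0, $r1:10, $r2:2, $r3:8, $r4:0, $r5:2, $r6:11}  ⟨branch fallthrough⟩
[3] nor  $r6, $r2, $r3  →  {$r0:0, $r1:10, $r2:2, $r3:8, $r4:0, $r5:2, $r6:65525}
[4] or   $r5, $r3, $r6  →  {$r0:0, $r1:10, $r2:2, $r3:8, $r4:0, $r5:65533, $r6:65525}
[5] bne  $r3, $r2, L8  →  {$r0:0, $r1:10, $r2:2, $r3:8, $r4:0, $r5:65533, $r6:65525}  ⟨branch taken⟩
[6] or   $r2, $r4, $r0  →  {$r0:0, $r1:10, $r2:0, $r3:8, $r4:0, $r5:65533, $r6:65525}
[8] add  $r3, $r2, $r0  →  {$r0:0, $r1:10, $r2:0, $r3:0, $r4:0, $r5:65533, $r6:65525}
[9] add  $r3, $r1, $r5  →  {$r0:0, $r1:10, $r2:0, $r3:7, $r4:0, $r5:65533, $r6:65525}
[10] and  $r4, $r1, $r1  →  {$r0:0, $r1:10, $r2:0, $r3:7, $r4:10, $r5:65533, $r6:65525}

0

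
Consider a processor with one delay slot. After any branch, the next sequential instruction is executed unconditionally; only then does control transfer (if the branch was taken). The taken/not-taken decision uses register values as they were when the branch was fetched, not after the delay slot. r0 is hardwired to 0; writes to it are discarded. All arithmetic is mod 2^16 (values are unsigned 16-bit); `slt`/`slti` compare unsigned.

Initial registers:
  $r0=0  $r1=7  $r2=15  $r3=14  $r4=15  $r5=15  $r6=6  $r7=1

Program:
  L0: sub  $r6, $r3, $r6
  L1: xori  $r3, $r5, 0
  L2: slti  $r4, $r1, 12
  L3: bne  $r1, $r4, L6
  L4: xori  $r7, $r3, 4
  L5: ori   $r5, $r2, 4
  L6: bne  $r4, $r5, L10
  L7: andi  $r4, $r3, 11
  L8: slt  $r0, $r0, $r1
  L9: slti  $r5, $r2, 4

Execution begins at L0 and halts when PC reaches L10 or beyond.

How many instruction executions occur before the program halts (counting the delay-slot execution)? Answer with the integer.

7

  step pc=0: sub  $r6, $r3, $r6  regs=(0,7,15,14,15,15,8,1)
  step pc=1: xori  $r3, $r5, 0  regs=(0,7,15,15,15,15,8,1)
  step pc=2: slti  $r4, $r1, 12  regs=(0,7,15,15,1,15,8,1)
  step pc=3: bne  $r1, $r4, L6  cond=T  regs=(0,7,15,15,1,15,8,1)
  step pc=4: xori  $r7, $r3, 4  regs=(0,7,15,15,1,15,8,11)
  step pc=6: bne  $r4, $r5, L10  cond=T  regs=(0,7,15,15,1,15,8,11)
  step pc=7: andi  $r4, $r3, 11  regs=(0,7,15,15,11,15,8,11)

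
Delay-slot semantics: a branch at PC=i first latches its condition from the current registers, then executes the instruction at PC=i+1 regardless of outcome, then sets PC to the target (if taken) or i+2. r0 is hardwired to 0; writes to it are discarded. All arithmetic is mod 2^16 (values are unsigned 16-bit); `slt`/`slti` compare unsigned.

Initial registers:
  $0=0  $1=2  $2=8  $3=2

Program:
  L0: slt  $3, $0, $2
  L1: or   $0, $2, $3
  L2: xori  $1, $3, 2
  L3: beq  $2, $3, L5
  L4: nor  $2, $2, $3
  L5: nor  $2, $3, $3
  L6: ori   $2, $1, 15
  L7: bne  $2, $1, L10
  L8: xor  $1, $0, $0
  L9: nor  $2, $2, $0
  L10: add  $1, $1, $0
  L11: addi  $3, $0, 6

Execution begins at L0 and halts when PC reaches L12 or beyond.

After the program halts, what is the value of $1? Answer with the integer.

PC=0  slt  $3, $0, $2        | $0=0 $1=2 $2=8 $3=1
PC=1  or   $0, $2, $3        | $0=0 $1=2 $2=8 $3=1
PC=2  xori  $1, $3, 2        | $0=0 $1=3 $2=8 $3=1
PC=3  beq  $2, $3, L5        | $0=0 $1=3 $2=8 $3=1  [not taken]
PC=4  nor  $2, $2, $3        | $0=0 $1=3 $2=65526 $3=1
PC=5  nor  $2, $3, $3        | $0=0 $1=3 $2=65534 $3=1
PC=6  ori   $2, $1, 15       | $0=0 $1=3 $2=15 $3=1
PC=7  bne  $2, $1, L10       | $0=0 $1=3 $2=15 $3=1  [TAKEN]
PC=8  xor  $1, $0, $0        | $0=0 $1=0 $2=15 $3=1
PC=10 add  $1, $1, $0        | $0=0 $1=0 $2=15 $3=1
PC=11 addi  $3, $0, 6        | $0=0 $1=0 $2=15 $3=6

0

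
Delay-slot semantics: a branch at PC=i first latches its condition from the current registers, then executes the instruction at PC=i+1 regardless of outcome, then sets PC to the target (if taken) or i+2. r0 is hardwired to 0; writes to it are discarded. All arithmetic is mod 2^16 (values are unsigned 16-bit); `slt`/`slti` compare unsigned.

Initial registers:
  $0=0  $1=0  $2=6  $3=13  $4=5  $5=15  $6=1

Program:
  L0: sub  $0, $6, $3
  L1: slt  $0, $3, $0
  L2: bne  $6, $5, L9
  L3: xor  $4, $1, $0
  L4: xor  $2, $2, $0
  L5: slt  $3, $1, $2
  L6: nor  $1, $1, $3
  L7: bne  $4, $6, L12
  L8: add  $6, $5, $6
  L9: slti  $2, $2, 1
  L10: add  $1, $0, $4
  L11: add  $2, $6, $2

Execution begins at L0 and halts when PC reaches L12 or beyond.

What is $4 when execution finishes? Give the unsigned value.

  step pc=0: sub  $0, $6, $3  regs=(0,0,6,13,5,15,1)
  step pc=1: slt  $0, $3, $0  regs=(0,0,6,13,5,15,1)
  step pc=2: bne  $6, $5, L9  cond=T  regs=(0,0,6,13,5,15,1)
  step pc=3: xor  $4, $1, $0  regs=(0,0,6,13,0,15,1)
  step pc=9: slti  $2, $2, 1  regs=(0,0,0,13,0,15,1)
  step pc=10: add  $1, $0, $4  regs=(0,0,0,13,0,15,1)
  step pc=11: add  $2, $6, $2  regs=(0,0,1,13,0,15,1)

0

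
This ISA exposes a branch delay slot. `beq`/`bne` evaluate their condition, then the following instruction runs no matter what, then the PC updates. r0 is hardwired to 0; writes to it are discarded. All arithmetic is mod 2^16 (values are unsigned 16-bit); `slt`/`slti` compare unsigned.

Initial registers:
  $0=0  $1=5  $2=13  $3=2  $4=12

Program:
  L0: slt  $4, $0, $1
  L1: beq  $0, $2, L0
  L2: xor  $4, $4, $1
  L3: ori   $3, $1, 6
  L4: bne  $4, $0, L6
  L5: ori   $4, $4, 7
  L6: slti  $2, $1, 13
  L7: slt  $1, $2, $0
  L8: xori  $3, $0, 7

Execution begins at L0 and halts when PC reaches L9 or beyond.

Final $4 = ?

7

[0] slt  $4, $0, $1  →  {$0:0, $1:5, $2:13, $3:2, $4:1}
[1] beq  $0, $2, L0  →  {$0:0, $1:5, $2:13, $3:2, $4:1}  ⟨branch fallthrough⟩
[2] xor  $4, $4, $1  →  {$0:0, $1:5, $2:13, $3:2, $4:4}
[3] ori   $3, $1, 6  →  {$0:0, $1:5, $2:13, $3:7, $4:4}
[4] bne  $4, $0, L6  →  {$0:0, $1:5, $2:13, $3:7, $4:4}  ⟨branch taken⟩
[5] ori   $4, $4, 7  →  {$0:0, $1:5, $2:13, $3:7, $4:7}
[6] slti  $2, $1, 13  →  {$0:0, $1:5, $2:1, $3:7, $4:7}
[7] slt  $1, $2, $0  →  {$0:0, $1:0, $2:1, $3:7, $4:7}
[8] xori  $3, $0, 7  →  {$0:0, $1:0, $2:1, $3:7, $4:7}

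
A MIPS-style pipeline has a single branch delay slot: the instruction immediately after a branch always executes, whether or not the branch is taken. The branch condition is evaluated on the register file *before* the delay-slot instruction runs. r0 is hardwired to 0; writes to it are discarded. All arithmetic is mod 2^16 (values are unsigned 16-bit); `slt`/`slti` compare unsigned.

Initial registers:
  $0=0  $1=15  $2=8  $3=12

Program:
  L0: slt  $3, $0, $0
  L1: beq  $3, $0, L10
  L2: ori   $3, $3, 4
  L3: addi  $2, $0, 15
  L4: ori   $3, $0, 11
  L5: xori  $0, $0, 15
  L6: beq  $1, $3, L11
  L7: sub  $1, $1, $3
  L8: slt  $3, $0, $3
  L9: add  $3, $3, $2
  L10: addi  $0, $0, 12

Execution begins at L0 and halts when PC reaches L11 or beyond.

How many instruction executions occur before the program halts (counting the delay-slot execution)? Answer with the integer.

PC=0  slt  $3, $0, $0        | $0=0 $1=15 $2=8 $3=0
PC=1  beq  $3, $0, L10       | $0=0 $1=15 $2=8 $3=0  [TAKEN]
PC=2  ori   $3, $3, 4        | $0=0 $1=15 $2=8 $3=4
PC=10 addi  $0, $0, 12       | $0=0 $1=15 $2=8 $3=4

4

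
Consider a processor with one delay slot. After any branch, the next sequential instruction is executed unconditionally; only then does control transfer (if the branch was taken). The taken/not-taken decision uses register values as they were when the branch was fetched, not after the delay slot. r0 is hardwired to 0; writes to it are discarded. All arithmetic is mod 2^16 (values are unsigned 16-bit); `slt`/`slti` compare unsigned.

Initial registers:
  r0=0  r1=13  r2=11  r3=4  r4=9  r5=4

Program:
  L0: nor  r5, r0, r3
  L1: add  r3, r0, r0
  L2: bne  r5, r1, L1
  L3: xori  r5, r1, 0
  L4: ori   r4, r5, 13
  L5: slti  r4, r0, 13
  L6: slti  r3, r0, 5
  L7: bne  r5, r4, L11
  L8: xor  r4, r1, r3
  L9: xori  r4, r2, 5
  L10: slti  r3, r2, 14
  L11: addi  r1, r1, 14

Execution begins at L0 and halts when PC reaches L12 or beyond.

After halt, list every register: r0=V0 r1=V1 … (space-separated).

PC=0  nor  r5, r0, r3        | r0=0 r1=13 r2=11 r3=4 r4=9 r5=65531
PC=1  add  r3, r0, r0        | r0=0 r1=13 r2=11 r3=0 r4=9 r5=65531
PC=2  bne  r5, r1, L1        | r0=0 r1=13 r2=11 r3=0 r4=9 r5=65531  [TAKEN]
PC=3  xori  r5, r1, 0        | r0=0 r1=13 r2=11 r3=0 r4=9 r5=13
PC=1  add  r3, r0, r0        | r0=0 r1=13 r2=11 r3=0 r4=9 r5=13
PC=2  bne  r5, r1, L1        | r0=0 r1=13 r2=11 r3=0 r4=9 r5=13  [not taken]
PC=3  xori  r5, r1, 0        | r0=0 r1=13 r2=11 r3=0 r4=9 r5=13
PC=4  ori   r4, r5, 13       | r0=0 r1=13 r2=11 r3=0 r4=13 r5=13
PC=5  slti  r4, r0, 13       | r0=0 r1=13 r2=11 r3=0 r4=1 r5=13
PC=6  slti  r3, r0, 5        | r0=0 r1=13 r2=11 r3=1 r4=1 r5=13
PC=7  bne  r5, r4, L11       | r0=0 r1=13 r2=11 r3=1 r4=1 r5=13  [TAKEN]
PC=8  xor  r4, r1, r3        | r0=0 r1=13 r2=11 r3=1 r4=12 r5=13
PC=11 addi  r1, r1, 14       | r0=0 r1=27 r2=11 r3=1 r4=12 r5=13

r0=0 r1=27 r2=11 r3=1 r4=12 r5=13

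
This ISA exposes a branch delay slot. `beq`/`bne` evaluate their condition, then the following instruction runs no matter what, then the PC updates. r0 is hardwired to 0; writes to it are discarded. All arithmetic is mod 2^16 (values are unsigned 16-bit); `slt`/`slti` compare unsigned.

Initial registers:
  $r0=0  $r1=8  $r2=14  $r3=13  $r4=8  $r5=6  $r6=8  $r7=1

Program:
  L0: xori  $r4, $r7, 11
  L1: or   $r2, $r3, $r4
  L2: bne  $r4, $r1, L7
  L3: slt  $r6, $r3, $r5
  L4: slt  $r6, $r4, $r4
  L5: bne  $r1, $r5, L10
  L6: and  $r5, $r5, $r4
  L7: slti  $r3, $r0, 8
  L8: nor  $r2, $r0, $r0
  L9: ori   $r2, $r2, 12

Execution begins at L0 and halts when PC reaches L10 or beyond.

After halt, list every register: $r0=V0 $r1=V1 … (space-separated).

#0 xori  $r4, $r7, 11 ; 0/8/14/13/10/6/8/1
#1 or   $r2, $r3, $r4 ; 0/8/15/13/10/6/8/1
#2 bne  $r4, $r1, L7 ; 0/8/15/13/10/6/8/1 ; →target
#3 slt  $r6, $r3, $r5 ; 0/8/15/13/10/6/0/1
#7 slti  $r3, $r0, 8 ; 0/8/15/1/10/6/0/1
#8 nor  $r2, $r0, $r0 ; 0/8/65535/1/10/6/0/1
#9 ori   $r2, $r2, 12 ; 0/8/65535/1/10/6/0/1

$r0=0 $r1=8 $r2=65535 $r3=1 $r4=10 $r5=6 $r6=0 $r7=1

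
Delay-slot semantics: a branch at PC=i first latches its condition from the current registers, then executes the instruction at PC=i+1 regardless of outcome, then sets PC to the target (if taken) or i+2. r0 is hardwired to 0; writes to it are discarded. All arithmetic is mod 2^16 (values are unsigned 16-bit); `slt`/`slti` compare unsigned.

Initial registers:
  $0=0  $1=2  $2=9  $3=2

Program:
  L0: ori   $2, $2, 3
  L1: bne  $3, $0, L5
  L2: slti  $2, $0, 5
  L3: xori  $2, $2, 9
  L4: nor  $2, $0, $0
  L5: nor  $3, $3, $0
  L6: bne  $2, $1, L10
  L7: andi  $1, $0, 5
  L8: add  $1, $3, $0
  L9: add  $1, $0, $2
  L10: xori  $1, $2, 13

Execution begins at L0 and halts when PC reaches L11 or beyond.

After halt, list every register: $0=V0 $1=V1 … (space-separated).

$0=0 $1=12 $2=1 $3=65533

  step pc=0: ori   $2, $2, 3  regs=(0,2,11,2)
  step pc=1: bne  $3, $0, L5  cond=T  regs=(0,2,11,2)
  step pc=2: slti  $2, $0, 5  regs=(0,2,1,2)
  step pc=5: nor  $3, $3, $0  regs=(0,2,1,65533)
  step pc=6: bne  $2, $1, L10  cond=T  regs=(0,2,1,65533)
  step pc=7: andi  $1, $0, 5  regs=(0,0,1,65533)
  step pc=10: xori  $1, $2, 13  regs=(0,12,1,65533)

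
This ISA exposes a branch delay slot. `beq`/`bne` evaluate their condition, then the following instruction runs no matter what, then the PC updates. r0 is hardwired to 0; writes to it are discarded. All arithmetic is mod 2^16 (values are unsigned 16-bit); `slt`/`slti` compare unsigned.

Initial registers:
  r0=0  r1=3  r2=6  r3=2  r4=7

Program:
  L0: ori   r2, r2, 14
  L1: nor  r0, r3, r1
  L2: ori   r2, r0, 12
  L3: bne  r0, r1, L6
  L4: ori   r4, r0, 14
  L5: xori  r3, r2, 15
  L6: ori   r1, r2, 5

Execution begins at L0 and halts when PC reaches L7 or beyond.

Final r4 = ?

[0] ori   r2, r2, 14  →  {r0:0, r1:3, r2:14, r3:2, r4:7}
[1] nor  r0, r3, r1  →  {r0:0, r1:3, r2:14, r3:2, r4:7}
[2] ori   r2, r0, 12  →  {r0:0, r1:3, r2:12, r3:2, r4:7}
[3] bne  r0, r1, L6  →  {r0:0, r1:3, r2:12, r3:2, r4:7}  ⟨branch taken⟩
[4] ori   r4, r0, 14  →  {r0:0, r1:3, r2:12, r3:2, r4:14}
[6] ori   r1, r2, 5  →  {r0:0, r1:13, r2:12, r3:2, r4:14}

14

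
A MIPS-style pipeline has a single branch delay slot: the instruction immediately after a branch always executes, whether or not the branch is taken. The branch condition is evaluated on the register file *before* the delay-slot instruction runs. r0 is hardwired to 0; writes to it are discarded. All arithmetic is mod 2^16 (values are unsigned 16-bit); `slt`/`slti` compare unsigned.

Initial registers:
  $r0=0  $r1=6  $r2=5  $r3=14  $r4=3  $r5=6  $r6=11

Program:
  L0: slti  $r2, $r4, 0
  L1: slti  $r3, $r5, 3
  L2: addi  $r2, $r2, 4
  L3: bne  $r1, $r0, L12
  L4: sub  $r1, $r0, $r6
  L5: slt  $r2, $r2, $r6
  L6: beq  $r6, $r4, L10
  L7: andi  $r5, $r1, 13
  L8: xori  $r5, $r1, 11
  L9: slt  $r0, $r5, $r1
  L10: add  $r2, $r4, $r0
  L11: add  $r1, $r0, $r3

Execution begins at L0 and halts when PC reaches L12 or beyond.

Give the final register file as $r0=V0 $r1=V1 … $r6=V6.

$r0=0 $r1=65525 $r2=4 $r3=0 $r4=3 $r5=6 $r6=11

[0] slti  $r2, $r4, 0  →  {$r0:0, $r1:6, $r2:0, $r3:14, $r4:3, $r5:6, $r6:11}
[1] slti  $r3, $r5, 3  →  {$r0:0, $r1:6, $r2:0, $r3:0, $r4:3, $r5:6, $r6:11}
[2] addi  $r2, $r2, 4  →  {$r0:0, $r1:6, $r2:4, $r3:0, $r4:3, $r5:6, $r6:11}
[3] bne  $r1, $r0, L12  →  {$r0:0, $r1:6, $r2:4, $r3:0, $r4:3, $r5:6, $r6:11}  ⟨branch taken⟩
[4] sub  $r1, $r0, $r6  →  {$r0:0, $r1:65525, $r2:4, $r3:0, $r4:3, $r5:6, $r6:11}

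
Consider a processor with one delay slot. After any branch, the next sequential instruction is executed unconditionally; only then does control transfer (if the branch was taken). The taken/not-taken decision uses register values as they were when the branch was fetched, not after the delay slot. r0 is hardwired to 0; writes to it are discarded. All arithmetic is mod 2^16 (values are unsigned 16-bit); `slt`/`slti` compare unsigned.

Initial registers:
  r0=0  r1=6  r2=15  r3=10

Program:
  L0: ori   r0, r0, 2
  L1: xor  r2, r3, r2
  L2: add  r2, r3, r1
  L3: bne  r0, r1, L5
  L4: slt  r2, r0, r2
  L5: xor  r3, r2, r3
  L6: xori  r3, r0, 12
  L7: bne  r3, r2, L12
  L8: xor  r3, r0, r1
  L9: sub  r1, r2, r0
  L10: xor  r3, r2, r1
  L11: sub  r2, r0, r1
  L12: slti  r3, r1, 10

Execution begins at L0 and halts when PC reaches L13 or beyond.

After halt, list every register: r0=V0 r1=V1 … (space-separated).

r0=0 r1=6 r2=1 r3=1

  step pc=0: ori   r0, r0, 2  regs=(0,6,15,10)
  step pc=1: xor  r2, r3, r2  regs=(0,6,5,10)
  step pc=2: add  r2, r3, r1  regs=(0,6,16,10)
  step pc=3: bne  r0, r1, L5  cond=T  regs=(0,6,16,10)
  step pc=4: slt  r2, r0, r2  regs=(0,6,1,10)
  step pc=5: xor  r3, r2, r3  regs=(0,6,1,11)
  step pc=6: xori  r3, r0, 12  regs=(0,6,1,12)
  step pc=7: bne  r3, r2, L12  cond=T  regs=(0,6,1,12)
  step pc=8: xor  r3, r0, r1  regs=(0,6,1,6)
  step pc=12: slti  r3, r1, 10  regs=(0,6,1,1)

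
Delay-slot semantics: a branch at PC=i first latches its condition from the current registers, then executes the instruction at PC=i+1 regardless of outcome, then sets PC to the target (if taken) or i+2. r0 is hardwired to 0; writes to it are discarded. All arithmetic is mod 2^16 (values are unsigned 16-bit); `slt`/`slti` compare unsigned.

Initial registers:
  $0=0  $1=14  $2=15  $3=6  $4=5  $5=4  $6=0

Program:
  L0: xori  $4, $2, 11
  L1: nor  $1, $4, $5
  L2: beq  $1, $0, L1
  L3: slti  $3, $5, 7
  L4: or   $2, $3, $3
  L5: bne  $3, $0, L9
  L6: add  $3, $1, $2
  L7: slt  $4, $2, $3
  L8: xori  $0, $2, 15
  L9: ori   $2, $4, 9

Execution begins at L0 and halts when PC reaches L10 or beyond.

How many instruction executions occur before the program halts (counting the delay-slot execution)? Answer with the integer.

PC=0  xori  $4, $2, 11       | $0=0 $1=14 $2=15 $3=6 $4=4 $5=4 $6=0
PC=1  nor  $1, $4, $5        | $0=0 $1=65531 $2=15 $3=6 $4=4 $5=4 $6=0
PC=2  beq  $1, $0, L1        | $0=0 $1=65531 $2=15 $3=6 $4=4 $5=4 $6=0  [not taken]
PC=3  slti  $3, $5, 7        | $0=0 $1=65531 $2=15 $3=1 $4=4 $5=4 $6=0
PC=4  or   $2, $3, $3        | $0=0 $1=65531 $2=1 $3=1 $4=4 $5=4 $6=0
PC=5  bne  $3, $0, L9        | $0=0 $1=65531 $2=1 $3=1 $4=4 $5=4 $6=0  [TAKEN]
PC=6  add  $3, $1, $2        | $0=0 $1=65531 $2=1 $3=65532 $4=4 $5=4 $6=0
PC=9  ori   $2, $4, 9        | $0=0 $1=65531 $2=13 $3=65532 $4=4 $5=4 $6=0

8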